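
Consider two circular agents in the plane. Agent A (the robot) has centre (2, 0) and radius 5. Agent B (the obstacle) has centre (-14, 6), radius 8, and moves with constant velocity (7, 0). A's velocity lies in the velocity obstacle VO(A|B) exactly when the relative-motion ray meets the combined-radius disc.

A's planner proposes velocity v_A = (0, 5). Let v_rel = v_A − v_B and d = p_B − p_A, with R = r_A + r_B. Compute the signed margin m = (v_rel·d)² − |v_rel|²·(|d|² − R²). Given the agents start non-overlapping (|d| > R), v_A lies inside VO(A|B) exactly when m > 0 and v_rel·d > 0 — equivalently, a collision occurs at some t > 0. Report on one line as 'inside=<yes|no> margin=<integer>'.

d = (-16, 6),  |d|² = 292;  R = 5+8 = 13,  c = 292−13² = 123
v_rel = (-7, 5),  |v_rel|² = 74;  v_rel·d = (-7)·(-16) + (5)·(6) = 142
74·t² − 284·t + 123 = 0  ⇒  m = 142² − 74·123 = 11062
m = 11062 > 0,  v_rel·d = 142 > 0  ⇒  inside

inside=yes margin=11062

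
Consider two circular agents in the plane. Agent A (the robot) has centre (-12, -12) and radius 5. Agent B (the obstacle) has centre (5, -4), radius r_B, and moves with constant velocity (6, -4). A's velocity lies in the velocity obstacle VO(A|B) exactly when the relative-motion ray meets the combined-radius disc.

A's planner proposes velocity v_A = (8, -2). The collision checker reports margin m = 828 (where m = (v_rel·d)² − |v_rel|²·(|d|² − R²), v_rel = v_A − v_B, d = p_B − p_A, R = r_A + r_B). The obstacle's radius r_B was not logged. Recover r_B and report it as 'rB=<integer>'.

m = 828
d = (17, 8);  v_rel = (2, 2),  |v_rel|² = 8
v_rel×d = (2)·(8) − (2)·(17) = -18
since m = R²·8 − (-18)²:  R² = (324 + 828) / 8 = 144
R = √144 = 12  ⇒  r_B = 12 − 5 = 7

rB=7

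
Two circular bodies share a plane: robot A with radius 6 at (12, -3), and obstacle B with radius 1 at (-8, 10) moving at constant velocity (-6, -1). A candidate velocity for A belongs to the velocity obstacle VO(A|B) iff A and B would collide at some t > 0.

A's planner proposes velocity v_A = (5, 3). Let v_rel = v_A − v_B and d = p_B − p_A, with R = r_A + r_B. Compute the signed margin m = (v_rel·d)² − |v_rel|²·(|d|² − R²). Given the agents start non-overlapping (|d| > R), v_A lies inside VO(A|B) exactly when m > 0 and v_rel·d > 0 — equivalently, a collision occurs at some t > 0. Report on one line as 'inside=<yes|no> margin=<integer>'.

d = (-20, 13),  |d|² = 569;  R = 6+1 = 7,  c = 569−7² = 520
v_rel = (11, 4),  |v_rel|² = 137;  v_rel·d = (11)·(-20) + (4)·(13) = -168
137·t² + 336·t + 520 = 0  ⇒  m = (-168)² − 137·520 = -43016
m = -43016 < 0,  v_rel·d = -168 < 0  ⇒  outside

inside=no margin=-43016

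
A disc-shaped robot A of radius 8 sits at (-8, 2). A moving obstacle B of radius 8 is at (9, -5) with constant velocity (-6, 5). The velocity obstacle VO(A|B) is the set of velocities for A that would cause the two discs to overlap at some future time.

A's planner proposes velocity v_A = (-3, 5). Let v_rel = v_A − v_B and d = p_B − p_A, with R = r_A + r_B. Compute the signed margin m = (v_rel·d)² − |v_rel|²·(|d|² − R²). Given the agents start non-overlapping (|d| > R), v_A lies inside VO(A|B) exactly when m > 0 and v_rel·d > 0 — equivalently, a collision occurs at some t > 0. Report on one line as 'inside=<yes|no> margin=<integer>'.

d = (17, -7),  |d|² = 338;  R = 8+8 = 16,  c = 338−16² = 82
v_rel = (3, 0),  |v_rel|² = 9;  v_rel·d = (3)·(17) + (0)·(-7) = 51
9·t² − 102·t + 82 = 0  ⇒  m = 51² − 9·82 = 1863
m = 1863 > 0,  v_rel·d = 51 > 0  ⇒  inside

inside=yes margin=1863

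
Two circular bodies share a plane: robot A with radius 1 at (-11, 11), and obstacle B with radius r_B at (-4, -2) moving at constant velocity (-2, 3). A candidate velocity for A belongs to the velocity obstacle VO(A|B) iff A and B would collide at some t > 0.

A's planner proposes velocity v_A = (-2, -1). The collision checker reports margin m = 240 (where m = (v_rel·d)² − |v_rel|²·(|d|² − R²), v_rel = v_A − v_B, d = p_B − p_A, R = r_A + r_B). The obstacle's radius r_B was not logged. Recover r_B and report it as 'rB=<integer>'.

m = 240
d = (7, -13);  v_rel = (0, -4),  |v_rel|² = 16
v_rel×d = (0)·(-13) − (-4)·(7) = 28
since m = R²·16 − 28²:  R² = (784 + 240) / 16 = 64
R = √64 = 8  ⇒  r_B = 8 − 1 = 7

rB=7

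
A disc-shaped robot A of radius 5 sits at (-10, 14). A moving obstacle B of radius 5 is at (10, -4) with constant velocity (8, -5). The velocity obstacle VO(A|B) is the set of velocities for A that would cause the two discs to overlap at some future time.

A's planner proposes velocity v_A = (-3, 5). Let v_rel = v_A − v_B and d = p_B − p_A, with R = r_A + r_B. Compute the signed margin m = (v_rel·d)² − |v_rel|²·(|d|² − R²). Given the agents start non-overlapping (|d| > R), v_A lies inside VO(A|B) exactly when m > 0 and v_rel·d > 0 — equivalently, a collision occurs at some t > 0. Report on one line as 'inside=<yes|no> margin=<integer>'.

d = (20, -18),  |d|² = 724;  R = 5+5 = 10,  c = 724−10² = 624
v_rel = (-11, 10),  |v_rel|² = 221;  v_rel·d = (-11)·(20) + (10)·(-18) = -400
221·t² + 800·t + 624 = 0  ⇒  m = (-400)² − 221·624 = 22096
m = 22096 > 0,  v_rel·d = -400 < 0  ⇒  outside

inside=no margin=22096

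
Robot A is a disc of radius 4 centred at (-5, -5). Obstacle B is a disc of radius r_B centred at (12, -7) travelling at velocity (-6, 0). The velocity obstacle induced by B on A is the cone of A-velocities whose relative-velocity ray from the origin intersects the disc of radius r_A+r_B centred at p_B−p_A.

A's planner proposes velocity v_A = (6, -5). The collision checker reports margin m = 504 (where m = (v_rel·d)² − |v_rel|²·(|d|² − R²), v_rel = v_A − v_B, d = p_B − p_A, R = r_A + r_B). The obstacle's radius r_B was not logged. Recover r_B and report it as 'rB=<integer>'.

m = 504
d = (17, -2);  v_rel = (12, -5),  |v_rel|² = 169
v_rel×d = (12)·(-2) − (-5)·(17) = 61
since m = R²·169 − 61²:  R² = (3721 + 504) / 169 = 25
R = √25 = 5  ⇒  r_B = 5 − 4 = 1

rB=1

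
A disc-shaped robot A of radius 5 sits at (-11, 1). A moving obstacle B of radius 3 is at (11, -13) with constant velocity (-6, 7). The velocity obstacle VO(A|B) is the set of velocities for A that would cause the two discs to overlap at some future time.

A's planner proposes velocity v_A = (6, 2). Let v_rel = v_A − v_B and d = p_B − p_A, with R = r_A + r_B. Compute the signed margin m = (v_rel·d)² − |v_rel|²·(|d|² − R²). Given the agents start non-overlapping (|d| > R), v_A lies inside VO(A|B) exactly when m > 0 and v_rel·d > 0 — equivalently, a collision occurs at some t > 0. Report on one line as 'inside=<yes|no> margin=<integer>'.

d = (22, -14),  |d|² = 680;  R = 5+3 = 8,  c = 680−8² = 616
v_rel = (12, -5),  |v_rel|² = 169;  v_rel·d = (12)·(22) + (-5)·(-14) = 334
169·t² − 668·t + 616 = 0  ⇒  m = 334² − 169·616 = 7452
m = 7452 > 0,  v_rel·d = 334 > 0  ⇒  inside

inside=yes margin=7452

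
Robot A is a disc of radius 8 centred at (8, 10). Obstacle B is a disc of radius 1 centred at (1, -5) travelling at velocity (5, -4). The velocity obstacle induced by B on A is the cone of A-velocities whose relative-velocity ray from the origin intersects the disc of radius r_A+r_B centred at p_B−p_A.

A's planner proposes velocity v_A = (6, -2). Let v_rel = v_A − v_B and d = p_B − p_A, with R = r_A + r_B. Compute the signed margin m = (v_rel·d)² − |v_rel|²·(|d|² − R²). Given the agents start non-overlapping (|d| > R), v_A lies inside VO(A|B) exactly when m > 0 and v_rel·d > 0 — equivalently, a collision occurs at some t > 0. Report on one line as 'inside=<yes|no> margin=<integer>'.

d = (-7, -15),  |d|² = 274;  R = 8+1 = 9,  c = 274−9² = 193
v_rel = (1, 2),  |v_rel|² = 5;  v_rel·d = (1)·(-7) + (2)·(-15) = -37
5·t² + 74·t + 193 = 0  ⇒  m = (-37)² − 5·193 = 404
m = 404 > 0,  v_rel·d = -37 < 0  ⇒  outside

inside=no margin=404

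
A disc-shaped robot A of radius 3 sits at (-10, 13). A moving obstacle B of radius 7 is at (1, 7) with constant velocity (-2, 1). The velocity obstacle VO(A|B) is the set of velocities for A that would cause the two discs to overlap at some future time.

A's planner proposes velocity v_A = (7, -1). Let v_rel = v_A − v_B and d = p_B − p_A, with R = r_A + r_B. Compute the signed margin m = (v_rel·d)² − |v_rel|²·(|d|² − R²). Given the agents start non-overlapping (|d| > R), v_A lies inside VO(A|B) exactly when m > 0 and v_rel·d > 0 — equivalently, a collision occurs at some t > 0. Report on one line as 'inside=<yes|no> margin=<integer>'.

d = (11, -6),  |d|² = 157;  R = 3+7 = 10,  c = 157−10² = 57
v_rel = (9, -2),  |v_rel|² = 85;  v_rel·d = (9)·(11) + (-2)·(-6) = 111
85·t² − 222·t + 57 = 0  ⇒  m = 111² − 85·57 = 7476
m = 7476 > 0,  v_rel·d = 111 > 0  ⇒  inside

inside=yes margin=7476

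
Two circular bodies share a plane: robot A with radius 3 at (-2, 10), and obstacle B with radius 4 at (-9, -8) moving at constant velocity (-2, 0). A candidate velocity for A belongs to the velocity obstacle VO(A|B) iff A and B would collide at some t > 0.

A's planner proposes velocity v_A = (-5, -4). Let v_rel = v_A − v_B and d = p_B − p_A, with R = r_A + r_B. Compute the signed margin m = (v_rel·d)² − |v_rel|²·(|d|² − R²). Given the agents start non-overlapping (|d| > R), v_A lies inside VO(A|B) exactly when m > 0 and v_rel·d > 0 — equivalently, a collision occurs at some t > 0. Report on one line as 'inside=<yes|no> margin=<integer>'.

d = (-7, -18),  |d|² = 373;  R = 3+4 = 7,  c = 373−7² = 324
v_rel = (-3, -4),  |v_rel|² = 25;  v_rel·d = (-3)·(-7) + (-4)·(-18) = 93
25·t² − 186·t + 324 = 0  ⇒  m = 93² − 25·324 = 549
m = 549 > 0,  v_rel·d = 93 > 0  ⇒  inside

inside=yes margin=549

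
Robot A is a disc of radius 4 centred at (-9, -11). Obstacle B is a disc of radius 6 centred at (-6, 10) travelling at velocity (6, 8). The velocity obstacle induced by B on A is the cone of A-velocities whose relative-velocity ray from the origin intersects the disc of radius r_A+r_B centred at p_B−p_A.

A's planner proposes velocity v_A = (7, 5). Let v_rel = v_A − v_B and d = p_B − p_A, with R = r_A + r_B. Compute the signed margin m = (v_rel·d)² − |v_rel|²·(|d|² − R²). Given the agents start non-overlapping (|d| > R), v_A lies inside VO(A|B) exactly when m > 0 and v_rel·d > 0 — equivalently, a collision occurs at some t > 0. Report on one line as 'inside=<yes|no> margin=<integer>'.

d = (3, 21),  |d|² = 450;  R = 4+6 = 10,  c = 450−10² = 350
v_rel = (1, -3),  |v_rel|² = 10;  v_rel·d = (1)·(3) + (-3)·(21) = -60
10·t² + 120·t + 350 = 0  ⇒  m = (-60)² − 10·350 = 100
m = 100 > 0,  v_rel·d = -60 < 0  ⇒  outside

inside=no margin=100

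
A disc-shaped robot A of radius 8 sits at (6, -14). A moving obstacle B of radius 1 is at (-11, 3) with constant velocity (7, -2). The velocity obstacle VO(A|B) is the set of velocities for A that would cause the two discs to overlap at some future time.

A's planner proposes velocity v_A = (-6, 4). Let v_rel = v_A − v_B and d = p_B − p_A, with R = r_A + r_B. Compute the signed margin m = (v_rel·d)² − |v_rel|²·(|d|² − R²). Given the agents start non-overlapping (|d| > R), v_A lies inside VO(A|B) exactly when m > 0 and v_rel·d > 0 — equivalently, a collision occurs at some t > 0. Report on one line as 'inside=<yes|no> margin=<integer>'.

d = (-17, 17),  |d|² = 578;  R = 8+1 = 9,  c = 578−9² = 497
v_rel = (-13, 6),  |v_rel|² = 205;  v_rel·d = (-13)·(-17) + (6)·(17) = 323
205·t² − 646·t + 497 = 0  ⇒  m = 323² − 205·497 = 2444
m = 2444 > 0,  v_rel·d = 323 > 0  ⇒  inside

inside=yes margin=2444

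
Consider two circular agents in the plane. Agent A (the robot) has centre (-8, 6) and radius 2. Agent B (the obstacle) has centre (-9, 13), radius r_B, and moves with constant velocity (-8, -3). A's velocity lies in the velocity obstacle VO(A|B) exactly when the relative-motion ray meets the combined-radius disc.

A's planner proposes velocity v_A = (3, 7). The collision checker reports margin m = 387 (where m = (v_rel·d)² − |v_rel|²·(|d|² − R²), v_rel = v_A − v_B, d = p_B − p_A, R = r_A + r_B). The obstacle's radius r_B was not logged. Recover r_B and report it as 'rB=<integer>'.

m = 387
d = (-1, 7);  v_rel = (11, 10),  |v_rel|² = 221
v_rel×d = (11)·(7) − (10)·(-1) = 87
since m = R²·221 − 87²:  R² = (7569 + 387) / 221 = 36
R = √36 = 6  ⇒  r_B = 6 − 2 = 4

rB=4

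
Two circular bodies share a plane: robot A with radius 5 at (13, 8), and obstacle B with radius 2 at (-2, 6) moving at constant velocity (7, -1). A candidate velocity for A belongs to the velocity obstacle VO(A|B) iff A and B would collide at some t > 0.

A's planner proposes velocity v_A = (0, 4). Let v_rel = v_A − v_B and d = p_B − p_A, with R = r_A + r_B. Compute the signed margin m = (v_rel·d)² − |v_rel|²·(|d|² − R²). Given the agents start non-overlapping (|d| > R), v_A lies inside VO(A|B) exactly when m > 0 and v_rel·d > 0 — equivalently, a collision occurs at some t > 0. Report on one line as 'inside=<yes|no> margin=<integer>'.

d = (-15, -2),  |d|² = 229;  R = 5+2 = 7,  c = 229−7² = 180
v_rel = (-7, 5),  |v_rel|² = 74;  v_rel·d = (-7)·(-15) + (5)·(-2) = 95
74·t² − 190·t + 180 = 0  ⇒  m = 95² − 74·180 = -4295
m = -4295 < 0,  v_rel·d = 95 > 0  ⇒  outside

inside=no margin=-4295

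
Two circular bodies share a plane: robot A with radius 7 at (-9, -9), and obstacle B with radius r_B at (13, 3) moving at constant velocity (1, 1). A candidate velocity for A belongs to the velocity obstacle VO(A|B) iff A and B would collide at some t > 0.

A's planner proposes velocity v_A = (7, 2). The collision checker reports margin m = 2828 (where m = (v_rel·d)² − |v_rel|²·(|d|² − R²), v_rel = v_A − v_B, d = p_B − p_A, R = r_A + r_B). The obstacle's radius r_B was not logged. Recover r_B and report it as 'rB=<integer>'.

m = 2828
d = (22, 12);  v_rel = (6, 1),  |v_rel|² = 37
v_rel×d = (6)·(12) − (1)·(22) = 50
since m = R²·37 − 50²:  R² = (2500 + 2828) / 37 = 144
R = √144 = 12  ⇒  r_B = 12 − 7 = 5

rB=5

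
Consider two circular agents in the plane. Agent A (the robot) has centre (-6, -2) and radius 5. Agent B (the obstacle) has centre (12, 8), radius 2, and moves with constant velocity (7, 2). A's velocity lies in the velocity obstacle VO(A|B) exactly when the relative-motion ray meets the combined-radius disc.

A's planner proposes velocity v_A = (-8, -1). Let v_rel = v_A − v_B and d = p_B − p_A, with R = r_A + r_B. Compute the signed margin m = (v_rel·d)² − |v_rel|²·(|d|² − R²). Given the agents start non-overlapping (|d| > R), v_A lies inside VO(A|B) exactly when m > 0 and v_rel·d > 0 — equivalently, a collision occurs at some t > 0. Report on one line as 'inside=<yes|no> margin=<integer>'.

d = (18, 10),  |d|² = 424;  R = 5+2 = 7,  c = 424−7² = 375
v_rel = (-15, -3),  |v_rel|² = 234;  v_rel·d = (-15)·(18) + (-3)·(10) = -300
234·t² + 600·t + 375 = 0  ⇒  m = (-300)² − 234·375 = 2250
m = 2250 > 0,  v_rel·d = -300 < 0  ⇒  outside

inside=no margin=2250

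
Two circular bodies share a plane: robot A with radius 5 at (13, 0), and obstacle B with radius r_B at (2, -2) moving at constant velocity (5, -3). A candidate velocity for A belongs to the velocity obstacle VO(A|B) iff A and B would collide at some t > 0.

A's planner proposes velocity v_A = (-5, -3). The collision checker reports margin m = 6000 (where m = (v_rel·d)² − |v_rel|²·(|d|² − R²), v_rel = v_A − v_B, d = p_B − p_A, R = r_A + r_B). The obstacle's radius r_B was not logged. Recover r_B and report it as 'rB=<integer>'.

m = 6000
d = (-11, -2);  v_rel = (-10, 0),  |v_rel|² = 100
v_rel×d = (-10)·(-2) − (0)·(-11) = 20
since m = R²·100 − 20²:  R² = (400 + 6000) / 100 = 64
R = √64 = 8  ⇒  r_B = 8 − 5 = 3

rB=3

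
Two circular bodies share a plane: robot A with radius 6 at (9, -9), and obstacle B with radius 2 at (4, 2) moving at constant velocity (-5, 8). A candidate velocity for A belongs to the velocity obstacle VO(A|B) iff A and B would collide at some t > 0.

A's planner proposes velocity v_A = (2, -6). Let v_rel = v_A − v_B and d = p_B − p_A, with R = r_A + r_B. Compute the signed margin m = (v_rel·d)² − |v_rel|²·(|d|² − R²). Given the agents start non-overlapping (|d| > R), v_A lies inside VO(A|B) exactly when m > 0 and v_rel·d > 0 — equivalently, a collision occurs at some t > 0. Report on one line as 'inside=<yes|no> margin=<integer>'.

d = (-5, 11),  |d|² = 146;  R = 6+2 = 8,  c = 146−8² = 82
v_rel = (7, -14),  |v_rel|² = 245;  v_rel·d = (7)·(-5) + (-14)·(11) = -189
245·t² + 378·t + 82 = 0  ⇒  m = (-189)² − 245·82 = 15631
m = 15631 > 0,  v_rel·d = -189 < 0  ⇒  outside

inside=no margin=15631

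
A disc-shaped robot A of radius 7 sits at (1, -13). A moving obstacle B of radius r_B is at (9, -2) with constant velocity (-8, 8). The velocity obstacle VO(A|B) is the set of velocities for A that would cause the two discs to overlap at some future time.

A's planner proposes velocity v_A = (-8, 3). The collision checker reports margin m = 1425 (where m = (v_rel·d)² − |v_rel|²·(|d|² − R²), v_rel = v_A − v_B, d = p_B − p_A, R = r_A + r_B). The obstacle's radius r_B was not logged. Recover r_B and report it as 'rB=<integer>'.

m = 1425
d = (8, 11);  v_rel = (0, -5),  |v_rel|² = 25
v_rel×d = (0)·(11) − (-5)·(8) = 40
since m = R²·25 − 40²:  R² = (1600 + 1425) / 25 = 121
R = √121 = 11  ⇒  r_B = 11 − 7 = 4

rB=4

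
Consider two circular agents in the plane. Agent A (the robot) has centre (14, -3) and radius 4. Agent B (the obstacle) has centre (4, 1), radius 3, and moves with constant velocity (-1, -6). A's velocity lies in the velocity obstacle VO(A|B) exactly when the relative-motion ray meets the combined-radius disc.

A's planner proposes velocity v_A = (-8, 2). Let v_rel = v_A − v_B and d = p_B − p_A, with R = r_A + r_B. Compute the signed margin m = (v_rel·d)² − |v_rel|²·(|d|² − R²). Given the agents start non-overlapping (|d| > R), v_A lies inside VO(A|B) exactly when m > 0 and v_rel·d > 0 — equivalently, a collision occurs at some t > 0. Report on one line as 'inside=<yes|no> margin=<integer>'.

d = (-10, 4),  |d|² = 116;  R = 4+3 = 7,  c = 116−7² = 67
v_rel = (-7, 8),  |v_rel|² = 113;  v_rel·d = (-7)·(-10) + (8)·(4) = 102
113·t² − 204·t + 67 = 0  ⇒  m = 102² − 113·67 = 2833
m = 2833 > 0,  v_rel·d = 102 > 0  ⇒  inside

inside=yes margin=2833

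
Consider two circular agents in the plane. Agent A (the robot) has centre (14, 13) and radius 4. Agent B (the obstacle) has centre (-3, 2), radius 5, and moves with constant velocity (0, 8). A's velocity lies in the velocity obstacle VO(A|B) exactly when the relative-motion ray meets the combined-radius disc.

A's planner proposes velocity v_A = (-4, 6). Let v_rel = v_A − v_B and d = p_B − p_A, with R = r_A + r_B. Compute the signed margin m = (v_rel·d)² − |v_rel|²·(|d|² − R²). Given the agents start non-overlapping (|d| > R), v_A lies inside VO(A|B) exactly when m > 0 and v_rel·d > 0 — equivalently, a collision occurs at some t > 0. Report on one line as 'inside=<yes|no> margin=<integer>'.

d = (-17, -11),  |d|² = 410;  R = 4+5 = 9,  c = 410−9² = 329
v_rel = (-4, -2),  |v_rel|² = 20;  v_rel·d = (-4)·(-17) + (-2)·(-11) = 90
20·t² − 180·t + 329 = 0  ⇒  m = 90² − 20·329 = 1520
m = 1520 > 0,  v_rel·d = 90 > 0  ⇒  inside

inside=yes margin=1520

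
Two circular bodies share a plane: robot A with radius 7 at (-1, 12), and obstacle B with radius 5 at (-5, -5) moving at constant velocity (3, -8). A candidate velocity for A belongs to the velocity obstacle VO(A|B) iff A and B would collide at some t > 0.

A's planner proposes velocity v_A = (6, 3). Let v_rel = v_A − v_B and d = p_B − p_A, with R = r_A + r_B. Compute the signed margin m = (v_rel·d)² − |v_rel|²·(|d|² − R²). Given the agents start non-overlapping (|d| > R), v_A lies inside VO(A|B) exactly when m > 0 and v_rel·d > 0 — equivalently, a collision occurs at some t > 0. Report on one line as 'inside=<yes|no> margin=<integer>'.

d = (-4, -17),  |d|² = 305;  R = 7+5 = 12,  c = 305−12² = 161
v_rel = (3, 11),  |v_rel|² = 130;  v_rel·d = (3)·(-4) + (11)·(-17) = -199
130·t² + 398·t + 161 = 0  ⇒  m = (-199)² − 130·161 = 18671
m = 18671 > 0,  v_rel·d = -199 < 0  ⇒  outside

inside=no margin=18671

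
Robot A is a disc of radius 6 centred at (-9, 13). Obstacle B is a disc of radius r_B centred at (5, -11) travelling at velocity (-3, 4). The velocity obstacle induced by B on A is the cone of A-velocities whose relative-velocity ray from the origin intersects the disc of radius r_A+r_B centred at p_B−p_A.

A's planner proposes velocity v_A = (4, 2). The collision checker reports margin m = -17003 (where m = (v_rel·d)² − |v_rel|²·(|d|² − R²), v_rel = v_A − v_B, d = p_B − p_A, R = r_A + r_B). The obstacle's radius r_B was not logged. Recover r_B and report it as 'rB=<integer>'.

m = -17003
d = (14, -24);  v_rel = (7, -2),  |v_rel|² = 53
v_rel×d = (7)·(-24) − (-2)·(14) = -140
since m = R²·53 − (-140)²:  R² = (19600 + -17003) / 53 = 49
R = √49 = 7  ⇒  r_B = 7 − 6 = 1

rB=1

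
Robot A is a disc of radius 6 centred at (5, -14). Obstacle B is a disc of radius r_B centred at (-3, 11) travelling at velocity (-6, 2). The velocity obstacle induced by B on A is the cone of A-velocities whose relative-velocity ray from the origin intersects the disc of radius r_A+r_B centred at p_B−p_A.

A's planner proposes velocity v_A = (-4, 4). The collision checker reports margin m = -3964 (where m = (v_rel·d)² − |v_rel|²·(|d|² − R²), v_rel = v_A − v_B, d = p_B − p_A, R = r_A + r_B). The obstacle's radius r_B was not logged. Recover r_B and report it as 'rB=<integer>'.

m = -3964
d = (-8, 25);  v_rel = (2, 2),  |v_rel|² = 8
v_rel×d = (2)·(25) − (2)·(-8) = 66
since m = R²·8 − 66²:  R² = (4356 + -3964) / 8 = 49
R = √49 = 7  ⇒  r_B = 7 − 6 = 1

rB=1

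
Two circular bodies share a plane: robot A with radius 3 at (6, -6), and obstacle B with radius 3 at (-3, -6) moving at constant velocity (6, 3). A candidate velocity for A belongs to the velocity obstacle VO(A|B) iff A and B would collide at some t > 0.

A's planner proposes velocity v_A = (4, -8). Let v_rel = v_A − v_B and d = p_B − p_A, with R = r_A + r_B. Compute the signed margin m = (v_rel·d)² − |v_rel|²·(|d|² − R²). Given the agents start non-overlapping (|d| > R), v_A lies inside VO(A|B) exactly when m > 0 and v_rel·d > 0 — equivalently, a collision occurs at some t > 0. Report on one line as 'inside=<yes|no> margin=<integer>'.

d = (-9, 0),  |d|² = 81;  R = 3+3 = 6,  c = 81−6² = 45
v_rel = (-2, -11),  |v_rel|² = 125;  v_rel·d = (-2)·(-9) + (-11)·(0) = 18
125·t² − 36·t + 45 = 0  ⇒  m = 18² − 125·45 = -5301
m = -5301 < 0,  v_rel·d = 18 > 0  ⇒  outside

inside=no margin=-5301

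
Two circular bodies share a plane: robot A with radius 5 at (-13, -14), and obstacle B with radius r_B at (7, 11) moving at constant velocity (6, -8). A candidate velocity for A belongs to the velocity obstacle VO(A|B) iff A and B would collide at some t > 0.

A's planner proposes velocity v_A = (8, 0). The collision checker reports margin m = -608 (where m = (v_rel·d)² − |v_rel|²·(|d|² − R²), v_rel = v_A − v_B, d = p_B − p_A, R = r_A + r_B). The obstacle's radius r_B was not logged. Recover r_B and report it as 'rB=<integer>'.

m = -608
d = (20, 25);  v_rel = (2, 8),  |v_rel|² = 68
v_rel×d = (2)·(25) − (8)·(20) = -110
since m = R²·68 − (-110)²:  R² = (12100 + -608) / 68 = 169
R = √169 = 13  ⇒  r_B = 13 − 5 = 8

rB=8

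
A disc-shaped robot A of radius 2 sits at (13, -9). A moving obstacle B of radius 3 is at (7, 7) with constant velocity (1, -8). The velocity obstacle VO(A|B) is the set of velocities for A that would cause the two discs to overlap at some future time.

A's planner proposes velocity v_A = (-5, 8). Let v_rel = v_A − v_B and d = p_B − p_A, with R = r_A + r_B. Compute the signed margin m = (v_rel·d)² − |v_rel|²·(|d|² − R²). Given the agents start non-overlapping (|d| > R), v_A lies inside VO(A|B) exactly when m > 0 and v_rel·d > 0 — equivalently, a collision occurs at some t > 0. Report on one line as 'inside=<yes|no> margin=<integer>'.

d = (-6, 16),  |d|² = 292;  R = 2+3 = 5,  c = 292−5² = 267
v_rel = (-6, 16),  |v_rel|² = 292;  v_rel·d = (-6)·(-6) + (16)·(16) = 292
292·t² − 584·t + 267 = 0  ⇒  m = 292² − 292·267 = 7300
m = 7300 > 0,  v_rel·d = 292 > 0  ⇒  inside

inside=yes margin=7300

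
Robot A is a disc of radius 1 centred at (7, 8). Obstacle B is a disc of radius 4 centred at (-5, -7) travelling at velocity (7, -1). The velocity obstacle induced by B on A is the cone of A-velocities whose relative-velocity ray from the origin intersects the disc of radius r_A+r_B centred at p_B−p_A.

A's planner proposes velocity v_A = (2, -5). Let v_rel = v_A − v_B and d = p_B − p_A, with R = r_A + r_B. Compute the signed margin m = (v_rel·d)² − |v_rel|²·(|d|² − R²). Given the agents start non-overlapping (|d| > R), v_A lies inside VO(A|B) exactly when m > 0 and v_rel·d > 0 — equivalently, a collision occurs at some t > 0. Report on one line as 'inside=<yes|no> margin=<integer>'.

d = (-12, -15),  |d|² = 369;  R = 1+4 = 5,  c = 369−5² = 344
v_rel = (-5, -4),  |v_rel|² = 41;  v_rel·d = (-5)·(-12) + (-4)·(-15) = 120
41·t² − 240·t + 344 = 0  ⇒  m = 120² − 41·344 = 296
m = 296 > 0,  v_rel·d = 120 > 0  ⇒  inside

inside=yes margin=296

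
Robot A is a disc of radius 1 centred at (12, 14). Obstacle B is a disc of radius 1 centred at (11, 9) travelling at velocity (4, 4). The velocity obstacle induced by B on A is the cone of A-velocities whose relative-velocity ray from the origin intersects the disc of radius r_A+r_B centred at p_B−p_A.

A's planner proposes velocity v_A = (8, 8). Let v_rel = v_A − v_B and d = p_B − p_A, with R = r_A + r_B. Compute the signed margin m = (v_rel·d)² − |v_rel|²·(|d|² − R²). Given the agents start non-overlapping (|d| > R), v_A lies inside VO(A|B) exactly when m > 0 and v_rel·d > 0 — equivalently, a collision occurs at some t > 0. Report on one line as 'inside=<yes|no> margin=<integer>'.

d = (-1, -5),  |d|² = 26;  R = 1+1 = 2,  c = 26−2² = 22
v_rel = (4, 4),  |v_rel|² = 32;  v_rel·d = (4)·(-1) + (4)·(-5) = -24
32·t² + 48·t + 22 = 0  ⇒  m = (-24)² − 32·22 = -128
m = -128 < 0,  v_rel·d = -24 < 0  ⇒  outside

inside=no margin=-128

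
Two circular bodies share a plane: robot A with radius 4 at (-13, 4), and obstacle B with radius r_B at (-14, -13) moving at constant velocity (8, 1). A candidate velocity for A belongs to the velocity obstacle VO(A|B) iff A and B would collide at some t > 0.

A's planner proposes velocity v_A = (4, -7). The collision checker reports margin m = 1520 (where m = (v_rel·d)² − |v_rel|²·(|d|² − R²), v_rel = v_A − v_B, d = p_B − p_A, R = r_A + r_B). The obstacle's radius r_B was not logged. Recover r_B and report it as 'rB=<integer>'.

m = 1520
d = (-1, -17);  v_rel = (-4, -8),  |v_rel|² = 80
v_rel×d = (-4)·(-17) − (-8)·(-1) = 60
since m = R²·80 − 60²:  R² = (3600 + 1520) / 80 = 64
R = √64 = 8  ⇒  r_B = 8 − 4 = 4

rB=4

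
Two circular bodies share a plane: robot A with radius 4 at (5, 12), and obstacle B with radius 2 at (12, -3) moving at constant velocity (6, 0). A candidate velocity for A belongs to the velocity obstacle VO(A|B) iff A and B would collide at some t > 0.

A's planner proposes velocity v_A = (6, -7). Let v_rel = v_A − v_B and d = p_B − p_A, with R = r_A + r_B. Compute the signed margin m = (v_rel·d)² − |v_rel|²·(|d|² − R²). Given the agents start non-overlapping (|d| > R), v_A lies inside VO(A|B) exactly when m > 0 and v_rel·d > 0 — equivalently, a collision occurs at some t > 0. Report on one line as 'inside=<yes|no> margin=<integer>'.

d = (7, -15),  |d|² = 274;  R = 4+2 = 6,  c = 274−6² = 238
v_rel = (0, -7),  |v_rel|² = 49;  v_rel·d = (0)·(7) + (-7)·(-15) = 105
49·t² − 210·t + 238 = 0  ⇒  m = 105² − 49·238 = -637
m = -637 < 0,  v_rel·d = 105 > 0  ⇒  outside

inside=no margin=-637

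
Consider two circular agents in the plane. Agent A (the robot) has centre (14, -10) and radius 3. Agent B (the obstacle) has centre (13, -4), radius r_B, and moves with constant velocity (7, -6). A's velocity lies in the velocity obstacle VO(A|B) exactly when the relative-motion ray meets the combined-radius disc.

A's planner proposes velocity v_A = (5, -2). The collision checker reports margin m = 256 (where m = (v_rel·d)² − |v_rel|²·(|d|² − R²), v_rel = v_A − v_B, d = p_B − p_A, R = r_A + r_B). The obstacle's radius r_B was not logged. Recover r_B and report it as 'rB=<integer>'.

m = 256
d = (-1, 6);  v_rel = (-2, 4),  |v_rel|² = 20
v_rel×d = (-2)·(6) − (4)·(-1) = -8
since m = R²·20 − (-8)²:  R² = (64 + 256) / 20 = 16
R = √16 = 4  ⇒  r_B = 4 − 3 = 1

rB=1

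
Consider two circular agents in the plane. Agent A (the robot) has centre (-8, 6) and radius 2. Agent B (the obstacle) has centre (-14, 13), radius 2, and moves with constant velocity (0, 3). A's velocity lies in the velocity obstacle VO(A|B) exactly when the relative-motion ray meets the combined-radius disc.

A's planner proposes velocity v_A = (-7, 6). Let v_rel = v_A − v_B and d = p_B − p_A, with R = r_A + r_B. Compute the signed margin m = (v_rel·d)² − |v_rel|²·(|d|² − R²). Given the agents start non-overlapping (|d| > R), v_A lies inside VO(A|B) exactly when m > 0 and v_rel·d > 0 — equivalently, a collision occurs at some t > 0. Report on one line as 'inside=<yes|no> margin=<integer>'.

d = (-6, 7),  |d|² = 85;  R = 2+2 = 4,  c = 85−4² = 69
v_rel = (-7, 3),  |v_rel|² = 58;  v_rel·d = (-7)·(-6) + (3)·(7) = 63
58·t² − 126·t + 69 = 0  ⇒  m = 63² − 58·69 = -33
m = -33 < 0,  v_rel·d = 63 > 0  ⇒  outside

inside=no margin=-33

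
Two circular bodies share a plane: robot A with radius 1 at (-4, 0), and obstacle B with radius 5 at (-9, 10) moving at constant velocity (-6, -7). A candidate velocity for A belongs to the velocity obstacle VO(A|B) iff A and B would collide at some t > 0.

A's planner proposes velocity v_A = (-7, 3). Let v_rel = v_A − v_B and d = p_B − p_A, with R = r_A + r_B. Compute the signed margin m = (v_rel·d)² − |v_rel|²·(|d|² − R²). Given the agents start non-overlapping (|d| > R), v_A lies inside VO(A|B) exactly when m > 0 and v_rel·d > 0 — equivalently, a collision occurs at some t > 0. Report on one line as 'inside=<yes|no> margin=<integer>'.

d = (-5, 10),  |d|² = 125;  R = 1+5 = 6,  c = 125−6² = 89
v_rel = (-1, 10),  |v_rel|² = 101;  v_rel·d = (-1)·(-5) + (10)·(10) = 105
101·t² − 210·t + 89 = 0  ⇒  m = 105² − 101·89 = 2036
m = 2036 > 0,  v_rel·d = 105 > 0  ⇒  inside

inside=yes margin=2036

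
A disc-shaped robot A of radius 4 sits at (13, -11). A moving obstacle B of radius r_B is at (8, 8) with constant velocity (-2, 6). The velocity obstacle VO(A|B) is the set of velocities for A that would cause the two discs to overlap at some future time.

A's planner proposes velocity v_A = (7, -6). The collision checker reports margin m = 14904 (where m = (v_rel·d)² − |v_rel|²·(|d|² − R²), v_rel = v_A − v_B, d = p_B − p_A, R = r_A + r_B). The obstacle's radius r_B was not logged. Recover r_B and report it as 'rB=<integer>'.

m = 14904
d = (-5, 19);  v_rel = (9, -12),  |v_rel|² = 225
v_rel×d = (9)·(19) − (-12)·(-5) = 111
since m = R²·225 − 111²:  R² = (12321 + 14904) / 225 = 121
R = √121 = 11  ⇒  r_B = 11 − 4 = 7

rB=7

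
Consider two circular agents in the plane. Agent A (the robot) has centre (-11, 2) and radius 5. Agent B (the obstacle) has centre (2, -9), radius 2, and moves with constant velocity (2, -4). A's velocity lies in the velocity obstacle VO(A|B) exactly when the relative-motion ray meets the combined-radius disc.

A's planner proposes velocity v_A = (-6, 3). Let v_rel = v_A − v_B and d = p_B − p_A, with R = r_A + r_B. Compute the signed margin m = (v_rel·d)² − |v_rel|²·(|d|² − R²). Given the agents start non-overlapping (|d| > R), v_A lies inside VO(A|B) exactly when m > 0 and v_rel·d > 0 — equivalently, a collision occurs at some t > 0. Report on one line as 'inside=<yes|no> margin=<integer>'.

d = (13, -11),  |d|² = 290;  R = 5+2 = 7,  c = 290−7² = 241
v_rel = (-8, 7),  |v_rel|² = 113;  v_rel·d = (-8)·(13) + (7)·(-11) = -181
113·t² + 362·t + 241 = 0  ⇒  m = (-181)² − 113·241 = 5528
m = 5528 > 0,  v_rel·d = -181 < 0  ⇒  outside

inside=no margin=5528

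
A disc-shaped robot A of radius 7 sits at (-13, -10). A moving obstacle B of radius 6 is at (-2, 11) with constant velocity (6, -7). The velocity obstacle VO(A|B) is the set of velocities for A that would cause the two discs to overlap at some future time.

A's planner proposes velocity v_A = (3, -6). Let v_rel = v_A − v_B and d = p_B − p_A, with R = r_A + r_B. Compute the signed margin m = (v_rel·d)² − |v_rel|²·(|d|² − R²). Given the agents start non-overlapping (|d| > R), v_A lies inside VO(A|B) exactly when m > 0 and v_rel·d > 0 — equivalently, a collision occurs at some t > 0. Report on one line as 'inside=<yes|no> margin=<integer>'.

d = (11, 21),  |d|² = 562;  R = 7+6 = 13,  c = 562−13² = 393
v_rel = (-3, 1),  |v_rel|² = 10;  v_rel·d = (-3)·(11) + (1)·(21) = -12
10·t² + 24·t + 393 = 0  ⇒  m = (-12)² − 10·393 = -3786
m = -3786 < 0,  v_rel·d = -12 < 0  ⇒  outside

inside=no margin=-3786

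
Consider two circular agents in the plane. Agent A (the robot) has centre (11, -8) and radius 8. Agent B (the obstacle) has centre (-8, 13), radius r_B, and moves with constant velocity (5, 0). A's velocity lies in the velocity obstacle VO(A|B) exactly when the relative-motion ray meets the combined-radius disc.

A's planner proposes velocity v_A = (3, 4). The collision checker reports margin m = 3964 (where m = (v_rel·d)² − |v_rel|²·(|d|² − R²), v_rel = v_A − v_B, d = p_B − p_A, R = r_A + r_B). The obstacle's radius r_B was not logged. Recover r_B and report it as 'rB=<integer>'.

m = 3964
d = (-19, 21);  v_rel = (-2, 4),  |v_rel|² = 20
v_rel×d = (-2)·(21) − (4)·(-19) = 34
since m = R²·20 − 34²:  R² = (1156 + 3964) / 20 = 256
R = √256 = 16  ⇒  r_B = 16 − 8 = 8

rB=8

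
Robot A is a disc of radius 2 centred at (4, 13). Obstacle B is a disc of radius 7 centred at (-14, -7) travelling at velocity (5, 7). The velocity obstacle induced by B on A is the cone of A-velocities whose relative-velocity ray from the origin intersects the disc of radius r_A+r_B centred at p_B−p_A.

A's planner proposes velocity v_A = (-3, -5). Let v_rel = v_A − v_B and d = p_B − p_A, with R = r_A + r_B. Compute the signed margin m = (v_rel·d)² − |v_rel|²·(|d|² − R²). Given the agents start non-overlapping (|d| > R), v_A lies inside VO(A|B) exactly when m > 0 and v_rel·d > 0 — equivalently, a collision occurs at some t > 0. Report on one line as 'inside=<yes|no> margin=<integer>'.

d = (-18, -20),  |d|² = 724;  R = 2+7 = 9,  c = 724−9² = 643
v_rel = (-8, -12),  |v_rel|² = 208;  v_rel·d = (-8)·(-18) + (-12)·(-20) = 384
208·t² − 768·t + 643 = 0  ⇒  m = 384² − 208·643 = 13712
m = 13712 > 0,  v_rel·d = 384 > 0  ⇒  inside

inside=yes margin=13712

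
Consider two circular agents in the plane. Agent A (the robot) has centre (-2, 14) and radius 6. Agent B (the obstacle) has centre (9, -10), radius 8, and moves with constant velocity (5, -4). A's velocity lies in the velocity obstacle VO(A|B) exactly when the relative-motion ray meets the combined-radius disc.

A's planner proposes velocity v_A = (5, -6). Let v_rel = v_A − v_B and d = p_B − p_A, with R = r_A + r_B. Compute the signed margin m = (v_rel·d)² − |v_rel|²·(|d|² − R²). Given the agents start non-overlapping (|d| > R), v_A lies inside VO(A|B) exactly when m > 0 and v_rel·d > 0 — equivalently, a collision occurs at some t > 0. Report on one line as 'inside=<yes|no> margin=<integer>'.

d = (11, -24),  |d|² = 697;  R = 6+8 = 14,  c = 697−14² = 501
v_rel = (0, -2),  |v_rel|² = 4;  v_rel·d = (0)·(11) + (-2)·(-24) = 48
4·t² − 96·t + 501 = 0  ⇒  m = 48² − 4·501 = 300
m = 300 > 0,  v_rel·d = 48 > 0  ⇒  inside

inside=yes margin=300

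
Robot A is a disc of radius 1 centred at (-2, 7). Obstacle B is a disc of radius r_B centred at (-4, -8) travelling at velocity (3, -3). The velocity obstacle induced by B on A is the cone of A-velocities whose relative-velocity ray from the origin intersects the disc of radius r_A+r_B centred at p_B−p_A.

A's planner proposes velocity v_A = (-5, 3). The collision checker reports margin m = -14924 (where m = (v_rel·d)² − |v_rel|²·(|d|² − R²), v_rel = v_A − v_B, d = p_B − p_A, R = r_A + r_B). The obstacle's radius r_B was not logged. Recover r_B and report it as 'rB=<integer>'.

m = -14924
d = (-2, -15);  v_rel = (-8, 6),  |v_rel|² = 100
v_rel×d = (-8)·(-15) − (6)·(-2) = 132
since m = R²·100 − 132²:  R² = (17424 + -14924) / 100 = 25
R = √25 = 5  ⇒  r_B = 5 − 1 = 4

rB=4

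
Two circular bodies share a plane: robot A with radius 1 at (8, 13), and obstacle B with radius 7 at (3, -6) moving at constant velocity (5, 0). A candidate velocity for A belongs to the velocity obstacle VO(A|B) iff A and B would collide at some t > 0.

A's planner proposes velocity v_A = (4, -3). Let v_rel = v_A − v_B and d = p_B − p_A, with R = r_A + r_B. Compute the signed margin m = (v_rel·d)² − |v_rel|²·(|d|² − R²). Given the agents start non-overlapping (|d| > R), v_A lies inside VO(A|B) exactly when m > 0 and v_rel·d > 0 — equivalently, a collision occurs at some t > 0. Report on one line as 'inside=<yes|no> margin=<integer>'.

d = (-5, -19),  |d|² = 386;  R = 1+7 = 8,  c = 386−8² = 322
v_rel = (-1, -3),  |v_rel|² = 10;  v_rel·d = (-1)·(-5) + (-3)·(-19) = 62
10·t² − 124·t + 322 = 0  ⇒  m = 62² − 10·322 = 624
m = 624 > 0,  v_rel·d = 62 > 0  ⇒  inside

inside=yes margin=624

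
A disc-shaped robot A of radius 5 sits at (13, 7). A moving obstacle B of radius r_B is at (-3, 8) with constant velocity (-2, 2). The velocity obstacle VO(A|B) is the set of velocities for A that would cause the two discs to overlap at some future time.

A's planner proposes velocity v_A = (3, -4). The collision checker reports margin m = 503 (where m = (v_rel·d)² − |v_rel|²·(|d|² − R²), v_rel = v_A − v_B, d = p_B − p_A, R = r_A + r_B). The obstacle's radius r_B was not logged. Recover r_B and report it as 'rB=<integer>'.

m = 503
d = (-16, 1);  v_rel = (5, -6),  |v_rel|² = 61
v_rel×d = (5)·(1) − (-6)·(-16) = -91
since m = R²·61 − (-91)²:  R² = (8281 + 503) / 61 = 144
R = √144 = 12  ⇒  r_B = 12 − 5 = 7

rB=7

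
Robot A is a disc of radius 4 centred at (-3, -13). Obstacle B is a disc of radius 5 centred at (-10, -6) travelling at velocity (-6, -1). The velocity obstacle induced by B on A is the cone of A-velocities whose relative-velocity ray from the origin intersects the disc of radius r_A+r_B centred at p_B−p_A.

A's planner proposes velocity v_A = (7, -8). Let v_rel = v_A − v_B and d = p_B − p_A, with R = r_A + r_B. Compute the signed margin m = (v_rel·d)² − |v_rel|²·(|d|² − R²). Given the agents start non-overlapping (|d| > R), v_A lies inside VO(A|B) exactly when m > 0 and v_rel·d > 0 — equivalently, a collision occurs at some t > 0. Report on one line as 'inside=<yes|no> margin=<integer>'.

d = (-7, 7),  |d|² = 98;  R = 4+5 = 9,  c = 98−9² = 17
v_rel = (13, -7),  |v_rel|² = 218;  v_rel·d = (13)·(-7) + (-7)·(7) = -140
218·t² + 280·t + 17 = 0  ⇒  m = (-140)² − 218·17 = 15894
m = 15894 > 0,  v_rel·d = -140 < 0  ⇒  outside

inside=no margin=15894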